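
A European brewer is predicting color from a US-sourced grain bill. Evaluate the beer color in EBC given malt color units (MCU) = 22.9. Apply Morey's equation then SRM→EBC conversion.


SRM = 1.4922·MCU^0.6859;  EBC = SRM·1.97
SRM = 1.4922·22.9^0.6859 = 12.7802
EBC = 12.7802·1.97

25.1770 EBC


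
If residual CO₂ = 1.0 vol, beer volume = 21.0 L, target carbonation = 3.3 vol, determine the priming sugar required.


sugar = (target − residual)·4.0·V
sugar = (3.3 − 1.0)·4.0·21.0

193.2000 g


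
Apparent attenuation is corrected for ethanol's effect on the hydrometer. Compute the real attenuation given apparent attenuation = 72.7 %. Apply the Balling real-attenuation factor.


RA = AA · 0.8192
RA = 72.7 · 0.8192

59.5558 %


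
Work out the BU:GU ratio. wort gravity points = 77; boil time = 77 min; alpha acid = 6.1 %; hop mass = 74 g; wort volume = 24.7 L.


U = 1.65·0.000125^(GP/1000)·(1−e^(−0.04t))/4.15;  IBU = (α/100)·m·U·1000/V;  BU:GU = IBU/GP
U = 1.65·0.000125^(77/1000)·(1−e^(−0.04·77))/4.15 = 0.1899
IBU = (6.1/100)·74·0.1899·1000/24.7 = 34.7000
BU:GU = 34.7000/77

0.4506


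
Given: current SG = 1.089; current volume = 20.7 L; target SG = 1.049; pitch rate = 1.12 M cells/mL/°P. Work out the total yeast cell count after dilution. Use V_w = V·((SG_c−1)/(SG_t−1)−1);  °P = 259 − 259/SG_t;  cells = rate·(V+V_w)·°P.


V_w = 20.7·((1.089−1)/(1.049−1)−1) = 16.8980
V_final = 20.7 + 16.8980 = 37.5980
°P = 259 − 259/1.049 = 12.0982
cells = 1.12·37.5980·12.0982

509.4513 billion cells


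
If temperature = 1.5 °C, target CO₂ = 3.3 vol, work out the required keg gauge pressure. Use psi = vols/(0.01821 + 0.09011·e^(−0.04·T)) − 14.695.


psi = 3.3/(0.01821 + 0.09011·e^(−0.04·1.5)) − 14.695

17.3213 psi


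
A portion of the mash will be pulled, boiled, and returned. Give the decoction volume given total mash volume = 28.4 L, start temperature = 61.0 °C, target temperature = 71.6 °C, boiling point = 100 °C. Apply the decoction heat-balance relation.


V_dec = V_total·(T_target − T_start)/(T_boil − T_start)
V_dec = 28.4·(71.6 − 61.0)/(100 − 61.0)

7.7190 L


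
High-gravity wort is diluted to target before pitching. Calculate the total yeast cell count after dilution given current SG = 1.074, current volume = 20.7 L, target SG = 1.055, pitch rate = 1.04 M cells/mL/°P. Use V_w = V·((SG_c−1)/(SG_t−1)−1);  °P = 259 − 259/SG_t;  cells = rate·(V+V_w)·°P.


V_w = 20.7·((1.074−1)/(1.055−1)−1) = 7.1509
V_final = 20.7 + 7.1509 = 27.8509
°P = 259 − 259/1.055 = 13.5024
cells = 1.04·27.8509·13.5024

391.0954 billion cells


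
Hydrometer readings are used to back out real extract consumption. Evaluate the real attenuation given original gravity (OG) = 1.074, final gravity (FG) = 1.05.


AA = (OG−FG)/(OG−1)·100;  RA = AA·0.8192
AA = (1.074 − 1.05)/(1.074 − 1)·100 = 32.4324
RA = 32.4324·0.8192

26.5686 %


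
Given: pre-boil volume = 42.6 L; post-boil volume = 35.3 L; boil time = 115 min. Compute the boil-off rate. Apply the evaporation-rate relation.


rate = (V_pre − V_post) / (t_min/60)
rate = (42.6 − 35.3) / (115/60)

3.8087 L/hr


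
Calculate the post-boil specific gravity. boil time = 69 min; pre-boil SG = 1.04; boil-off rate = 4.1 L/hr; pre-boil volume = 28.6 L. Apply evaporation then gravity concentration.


V_post = V_pre − rate·(t/60);  SG_post = 1 + (SG_pre−1)·V_pre/V_post
V_post = 28.6 − 4.1·(69/60) = 23.8850
SG_post = 1 + (1.04 − 1)·28.6/23.8850

1.0479


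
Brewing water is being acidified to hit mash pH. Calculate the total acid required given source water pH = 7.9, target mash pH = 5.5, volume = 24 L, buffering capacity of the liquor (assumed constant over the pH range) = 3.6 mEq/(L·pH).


acid = buffering capacity · (pH_source − pH_target) · V
acid = 3.6 · (7.9 − 5.5) · 24

207.3600 mEq


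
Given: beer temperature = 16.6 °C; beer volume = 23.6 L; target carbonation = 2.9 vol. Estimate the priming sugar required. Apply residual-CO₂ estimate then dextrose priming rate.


residual = 14.695·(0.01821 + 0.09011·e^(−0.04·T));  sugar = (target − residual)·4.0·V
residual = 14.695·(0.01821 + 0.09011·e^(−0.04·16.6)) = 0.9493
sugar = (2.9 − 0.9493)·4.0·23.6

184.1498 g


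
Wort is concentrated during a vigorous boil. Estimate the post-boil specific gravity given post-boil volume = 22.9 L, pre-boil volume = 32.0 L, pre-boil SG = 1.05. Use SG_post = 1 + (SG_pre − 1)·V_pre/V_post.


pts_pre = (1.05 − 1)·1000 = 50.0000
pts_post = 50.0000·32.0/22.9 = 69.8690
SG_post = 1 + 69.8690/1000

1.0699


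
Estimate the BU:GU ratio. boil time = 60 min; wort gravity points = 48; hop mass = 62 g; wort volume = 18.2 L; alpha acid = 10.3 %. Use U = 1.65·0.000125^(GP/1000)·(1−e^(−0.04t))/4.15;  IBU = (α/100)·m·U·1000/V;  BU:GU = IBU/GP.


U = 1.65·0.000125^(48/1000)·(1−e^(−0.04·60))/4.15 = 0.2348
IBU = (10.3/100)·62·0.2348·1000/18.2 = 82.4031
BU:GU = 82.4031/48

1.7167


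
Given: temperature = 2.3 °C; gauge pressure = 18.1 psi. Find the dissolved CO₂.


vols = (P + 14.695)·(0.01821 + 0.09011·e^(−0.04·T))
vols = (18.1 + 14.695)·(0.01821 + 0.09011·e^(−0.04·2.3))

3.2926 volumes


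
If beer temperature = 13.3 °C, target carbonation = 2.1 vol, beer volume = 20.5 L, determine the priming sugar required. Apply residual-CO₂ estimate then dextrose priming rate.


residual = 14.695·(0.01821 + 0.09011·e^(−0.04·T));  sugar = (target − residual)·4.0·V
residual = 14.695·(0.01821 + 0.09011·e^(−0.04·13.3)) = 1.0454
sugar = (2.1 − 1.0454)·4.0·20.5

86.4731 g


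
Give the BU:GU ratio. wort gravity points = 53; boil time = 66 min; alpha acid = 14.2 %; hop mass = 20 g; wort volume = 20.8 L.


U = 1.65·0.000125^(GP/1000)·(1−e^(−0.04t))/4.15;  IBU = (α/100)·m·U·1000/V;  BU:GU = IBU/GP
U = 1.65·0.000125^(53/1000)·(1−e^(−0.04·66))/4.15 = 0.2293
IBU = (14.2/100)·20·0.2293·1000/20.8 = 31.3093
BU:GU = 31.3093/53

0.5907


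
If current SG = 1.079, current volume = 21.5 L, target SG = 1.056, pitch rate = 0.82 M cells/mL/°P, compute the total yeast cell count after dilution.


V_w = V·((SG_c−1)/(SG_t−1)−1);  °P = 259 − 259/SG_t;  cells = rate·(V+V_w)·°P
V_w = 21.5·((1.079−1)/(1.056−1)−1) = 8.8304
V_final = 21.5 + 8.8304 = 30.3304
°P = 259 − 259/1.056 = 13.7348
cells = 0.82·30.3304·13.7348

341.5979 billion cells


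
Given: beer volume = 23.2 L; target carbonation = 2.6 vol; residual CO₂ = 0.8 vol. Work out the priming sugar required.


sugar = (target − residual)·4.0·V
sugar = (2.6 − 0.8)·4.0·23.2

167.0400 g


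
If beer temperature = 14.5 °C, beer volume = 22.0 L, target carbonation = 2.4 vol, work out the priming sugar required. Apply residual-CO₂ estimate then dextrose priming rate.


residual = 14.695·(0.01821 + 0.09011·e^(−0.04·T));  sugar = (target − residual)·4.0·V
residual = 14.695·(0.01821 + 0.09011·e^(−0.04·14.5)) = 1.0090
sugar = (2.4 − 1.0090)·4.0·22.0

122.4085 g


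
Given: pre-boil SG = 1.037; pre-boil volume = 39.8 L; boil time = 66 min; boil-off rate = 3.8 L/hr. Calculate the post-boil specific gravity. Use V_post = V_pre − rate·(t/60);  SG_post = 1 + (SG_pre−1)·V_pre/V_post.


V_post = 39.8 − 3.8·(66/60) = 35.6200
SG_post = 1 + (1.037 − 1)·39.8/35.6200

1.0413


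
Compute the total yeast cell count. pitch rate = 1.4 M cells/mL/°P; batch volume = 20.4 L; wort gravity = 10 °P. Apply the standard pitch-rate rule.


cells (billions) = rate · V_L · °P
cells = 1.4 · 20.4 · 10

285.6000 billion cells


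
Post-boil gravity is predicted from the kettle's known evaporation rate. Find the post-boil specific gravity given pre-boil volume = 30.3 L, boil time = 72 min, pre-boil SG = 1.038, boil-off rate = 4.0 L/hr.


V_post = V_pre − rate·(t/60);  SG_post = 1 + (SG_pre−1)·V_pre/V_post
V_post = 30.3 − 4.0·(72/60) = 25.5000
SG_post = 1 + (1.038 − 1)·30.3/25.5000

1.0452


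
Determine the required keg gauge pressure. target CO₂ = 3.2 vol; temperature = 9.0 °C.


psi = vols/(0.01821 + 0.09011·e^(−0.04·T)) − 14.695
psi = 3.2/(0.01821 + 0.09011·e^(−0.04·9.0)) − 14.695

24.7734 psi


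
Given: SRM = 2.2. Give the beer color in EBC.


EBC = SRM · 1.97
EBC = 2.2 · 1.97

4.3340 EBC


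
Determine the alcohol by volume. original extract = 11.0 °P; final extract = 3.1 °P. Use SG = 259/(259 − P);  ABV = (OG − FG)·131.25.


OG = 259/(259 − 11.0) = 1.0444
FG = 259/(259 − 3.1) = 1.0121
ABV = (1.0444 − 1.0121)·131.25

4.2316 % ABV


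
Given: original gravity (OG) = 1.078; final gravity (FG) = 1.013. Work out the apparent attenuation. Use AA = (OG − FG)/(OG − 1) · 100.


AA = (1.078 − 1.013)/(1.078 − 1) · 100

83.3333 %


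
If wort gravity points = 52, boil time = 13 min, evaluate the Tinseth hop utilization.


U = 1.65·0.000125^(GP/1000) · (1 − e^(−0.04·t))/4.15
bigness = 1.65·0.000125^(52/1000) = 1.0340
boil_factor = (1 − e^(−0.04·13))/4.15 = 0.0977
U = 1.0340 · 0.0977

0.1010


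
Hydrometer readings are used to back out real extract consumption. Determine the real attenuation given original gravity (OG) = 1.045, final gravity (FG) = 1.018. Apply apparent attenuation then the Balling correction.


AA = (OG−FG)/(OG−1)·100;  RA = AA·0.8192
AA = (1.045 − 1.018)/(1.045 − 1)·100 = 60.0000
RA = 60.0000·0.8192

49.1520 %


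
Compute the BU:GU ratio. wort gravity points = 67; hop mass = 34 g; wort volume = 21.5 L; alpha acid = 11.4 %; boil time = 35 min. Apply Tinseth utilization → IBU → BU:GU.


U = 1.65·0.000125^(GP/1000)·(1−e^(−0.04t))/4.15;  IBU = (α/100)·m·U·1000/V;  BU:GU = IBU/GP
U = 1.65·0.000125^(67/1000)·(1−e^(−0.04·35))/4.15 = 0.1640
IBU = (11.4/100)·34·0.1640·1000/21.5 = 29.5734
BU:GU = 29.5734/67

0.4414


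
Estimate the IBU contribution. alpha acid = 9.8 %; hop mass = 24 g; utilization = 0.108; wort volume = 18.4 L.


IBU = (α/100)·mass·U·1000 / V
IBU = (9.8/100)·24·0.108·1000 / 18.4

13.8052 IBU


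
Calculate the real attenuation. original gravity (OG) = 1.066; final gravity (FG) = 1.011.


AA = (OG−FG)/(OG−1)·100;  RA = AA·0.8192
AA = (1.066 − 1.011)/(1.066 − 1)·100 = 83.3333
RA = 83.3333·0.8192

68.2667 %


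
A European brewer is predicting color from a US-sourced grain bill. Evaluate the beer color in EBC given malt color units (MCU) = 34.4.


SRM = 1.4922·MCU^0.6859;  EBC = SRM·1.97
SRM = 1.4922·34.4^0.6859 = 16.8948
EBC = 16.8948·1.97

33.2827 EBC


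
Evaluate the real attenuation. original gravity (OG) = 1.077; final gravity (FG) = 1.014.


AA = (OG−FG)/(OG−1)·100;  RA = AA·0.8192
AA = (1.077 − 1.014)/(1.077 − 1)·100 = 81.8182
RA = 81.8182·0.8192

67.0255 %


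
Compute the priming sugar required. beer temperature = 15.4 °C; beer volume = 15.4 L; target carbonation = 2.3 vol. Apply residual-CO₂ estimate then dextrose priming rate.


residual = 14.695·(0.01821 + 0.09011·e^(−0.04·T));  sugar = (target − residual)·4.0·V
residual = 14.695·(0.01821 + 0.09011·e^(−0.04·15.4)) = 0.9828
sugar = (2.3 − 0.9828)·4.0·15.4

81.1408 g


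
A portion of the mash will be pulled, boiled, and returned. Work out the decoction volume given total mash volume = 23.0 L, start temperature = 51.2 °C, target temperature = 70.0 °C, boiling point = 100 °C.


V_dec = V_total·(T_target − T_start)/(T_boil − T_start)
V_dec = 23.0·(70.0 − 51.2)/(100 − 51.2)

8.8607 L


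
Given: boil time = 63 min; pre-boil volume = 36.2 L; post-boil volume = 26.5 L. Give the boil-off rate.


rate = (V_pre − V_post) / (t_min/60)
rate = (36.2 − 26.5) / (63/60)

9.2381 L/hr


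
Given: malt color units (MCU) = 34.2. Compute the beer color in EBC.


SRM = 1.4922·MCU^0.6859;  EBC = SRM·1.97
SRM = 1.4922·34.2^0.6859 = 16.8273
EBC = 16.8273·1.97

33.1499 EBC


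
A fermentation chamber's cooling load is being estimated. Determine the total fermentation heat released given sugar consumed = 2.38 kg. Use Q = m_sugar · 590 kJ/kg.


Q = 2.38 · 590

1404.2000 kJ


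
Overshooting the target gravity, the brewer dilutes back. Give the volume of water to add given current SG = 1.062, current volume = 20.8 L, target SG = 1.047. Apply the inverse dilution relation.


V_water = V·((SG_curr − 1)/(SG_target − 1) − 1)
V_water = 20.8·((1.062 − 1)/(1.047 − 1) − 1)

6.6383 L


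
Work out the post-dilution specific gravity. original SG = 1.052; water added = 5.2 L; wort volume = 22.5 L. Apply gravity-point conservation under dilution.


SG_new = 1 + (SG_old − 1)·V_old/(V_old + V_water)
pts = (1.052 − 1)·1000·22.5/(22.5 + 5.2) = 42.2383
SG_new = 1 + 42.2383/1000

1.0422


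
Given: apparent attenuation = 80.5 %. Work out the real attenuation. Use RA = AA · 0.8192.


RA = 80.5 · 0.8192

65.9456 %


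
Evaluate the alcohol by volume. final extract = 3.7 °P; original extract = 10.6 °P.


SG = 259/(259 − P);  ABV = (OG − FG)·131.25
OG = 259/(259 − 10.6) = 1.0427
FG = 259/(259 − 3.7) = 1.0145
ABV = (1.0427 − 1.0145)·131.25

3.6987 % ABV


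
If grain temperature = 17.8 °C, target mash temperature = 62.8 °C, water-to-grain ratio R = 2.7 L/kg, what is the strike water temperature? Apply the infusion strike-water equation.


T_strike = (0.41/R)·(T_mash − T_grain) + T_mash
T_strike = (0.41/2.7)·(62.8 − 17.8) + 62.8

69.6333 °C


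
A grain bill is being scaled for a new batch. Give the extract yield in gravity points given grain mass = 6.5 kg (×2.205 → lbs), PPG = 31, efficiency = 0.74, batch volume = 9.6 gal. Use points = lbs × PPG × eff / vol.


lbs = 6.5 × 2.205 = 14.3325
points = 14.3325 × 31 × 0.74 / 9.6

34.2487 points


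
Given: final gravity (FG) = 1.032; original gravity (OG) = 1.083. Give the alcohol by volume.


ABV = (OG − FG) · 131.25
ABV = (1.083 − 1.032) · 131.25

6.6937 % ABV


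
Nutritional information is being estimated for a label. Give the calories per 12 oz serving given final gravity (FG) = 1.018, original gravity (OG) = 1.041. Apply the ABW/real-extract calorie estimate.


ABW = (OG−FG)·131.25·0.79/FG;  °P = 259 − 259/SG (for OG→OE and FG→AE);  RE = 0.1808·OE + 0.8192·AE;  Cal = (6.9·ABW + 4·(RE−0.1))·FG·3.55
ABW = (1.041 − 1.018)·131.25·0.79/1.018 = 2.3426
OE = 259 − 259/1.041 = 10.2008 °P
AE = 259 − 259/1.018 = 4.5796 °P
RE = 0.1808·10.2008 + 0.8192·4.5796 = 5.5959 °P
Cal = (6.9·2.3426 + 4·(5.5959−0.1))·1.018·3.55

137.8622 kcal


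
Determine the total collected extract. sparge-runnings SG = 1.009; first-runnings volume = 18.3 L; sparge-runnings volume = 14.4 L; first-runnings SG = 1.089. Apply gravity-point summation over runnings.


total = Σ (SG_i − 1)·1000·V_i
first = (1.089 − 1)·1000·18.3 = 1628.7000
sparge = (1.009 − 1)·1000·14.4 = 129.6000
total = 1628.7000 + 129.6000

1758.3000 gravity·L


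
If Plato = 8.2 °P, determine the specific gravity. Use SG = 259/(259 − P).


SG = 259/(259 − 8.2)

1.0327


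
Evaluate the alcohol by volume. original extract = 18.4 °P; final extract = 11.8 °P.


SG = 259/(259 − P);  ABV = (OG − FG)·131.25
OG = 259/(259 − 18.4) = 1.0765
FG = 259/(259 − 11.8) = 1.0477
ABV = (1.0765 − 1.0477)·131.25

3.7722 % ABV


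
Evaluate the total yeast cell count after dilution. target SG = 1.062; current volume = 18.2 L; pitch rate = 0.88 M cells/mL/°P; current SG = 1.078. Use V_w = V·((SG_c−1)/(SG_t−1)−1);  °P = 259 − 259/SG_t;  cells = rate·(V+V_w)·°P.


V_w = 18.2·((1.078−1)/(1.062−1)−1) = 4.6968
V_final = 18.2 + 4.6968 = 22.8968
°P = 259 − 259/1.062 = 15.1205
cells = 0.88·22.8968·15.1205

304.6659 billion cells


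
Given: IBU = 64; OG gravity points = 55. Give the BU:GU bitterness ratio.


BU:GU = IBU / OG_points
BU:GU = 64 / 55

1.1636


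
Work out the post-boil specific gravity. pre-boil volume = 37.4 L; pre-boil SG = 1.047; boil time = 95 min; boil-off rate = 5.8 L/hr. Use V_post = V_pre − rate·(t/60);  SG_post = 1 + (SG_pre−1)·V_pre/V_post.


V_post = 37.4 − 5.8·(95/60) = 28.2167
SG_post = 1 + (1.047 − 1)·37.4/28.2167

1.0623


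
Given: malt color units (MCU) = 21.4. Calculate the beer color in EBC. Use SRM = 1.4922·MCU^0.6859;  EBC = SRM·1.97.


SRM = 1.4922·21.4^0.6859 = 12.1999
EBC = 12.1999·1.97

24.0339 EBC


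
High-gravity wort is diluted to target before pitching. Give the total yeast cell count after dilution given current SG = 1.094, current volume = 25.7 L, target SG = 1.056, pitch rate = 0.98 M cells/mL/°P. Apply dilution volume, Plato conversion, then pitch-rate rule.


V_w = V·((SG_c−1)/(SG_t−1)−1);  °P = 259 − 259/SG_t;  cells = rate·(V+V_w)·°P
V_w = 25.7·((1.094−1)/(1.056−1)−1) = 17.4393
V_final = 25.7 + 17.4393 = 43.1393
°P = 259 − 259/1.056 = 13.7348
cells = 0.98·43.1393·13.7348

580.6613 billion cells


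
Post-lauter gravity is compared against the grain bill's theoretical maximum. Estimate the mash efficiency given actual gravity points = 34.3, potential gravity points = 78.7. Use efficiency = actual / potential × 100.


efficiency = 34.3 / 78.7 × 100

43.5832 %


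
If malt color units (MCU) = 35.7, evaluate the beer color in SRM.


SRM = 1.4922 · MCU^0.6859
SRM = 1.4922 · 35.7^0.6859

17.3301 SRM


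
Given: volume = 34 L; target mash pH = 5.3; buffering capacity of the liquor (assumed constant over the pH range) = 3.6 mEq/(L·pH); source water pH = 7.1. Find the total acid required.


acid = buffering capacity · (pH_source − pH_target) · V
acid = 3.6 · (7.1 − 5.3) · 34

220.3200 mEq


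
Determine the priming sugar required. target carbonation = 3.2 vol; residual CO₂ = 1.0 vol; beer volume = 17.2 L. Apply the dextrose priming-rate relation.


sugar = (target − residual)·4.0·V
sugar = (3.2 − 1.0)·4.0·17.2

151.3600 g


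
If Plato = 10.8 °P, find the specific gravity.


SG = 259/(259 − P)
SG = 259/(259 − 10.8)

1.0435


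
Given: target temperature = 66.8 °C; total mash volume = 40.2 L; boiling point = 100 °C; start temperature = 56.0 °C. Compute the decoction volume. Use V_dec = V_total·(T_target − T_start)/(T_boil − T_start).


V_dec = 40.2·(66.8 − 56.0)/(100 − 56.0)

9.8673 L


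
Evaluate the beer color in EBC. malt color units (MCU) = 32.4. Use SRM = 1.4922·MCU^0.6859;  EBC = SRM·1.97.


SRM = 1.4922·32.4^0.6859 = 16.2147
EBC = 16.2147·1.97

31.9430 EBC


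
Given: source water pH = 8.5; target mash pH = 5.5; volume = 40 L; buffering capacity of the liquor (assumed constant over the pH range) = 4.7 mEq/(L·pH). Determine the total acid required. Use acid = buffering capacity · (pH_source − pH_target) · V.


acid = 4.7 · (8.5 − 5.5) · 40

564.0000 mEq


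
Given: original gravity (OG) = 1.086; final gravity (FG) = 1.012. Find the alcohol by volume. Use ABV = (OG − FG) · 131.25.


ABV = (1.086 − 1.012) · 131.25

9.7125 % ABV


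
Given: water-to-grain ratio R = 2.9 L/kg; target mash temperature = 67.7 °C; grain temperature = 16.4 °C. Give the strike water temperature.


T_strike = (0.41/R)·(T_mash − T_grain) + T_mash
T_strike = (0.41/2.9)·(67.7 − 16.4) + 67.7

74.9528 °C


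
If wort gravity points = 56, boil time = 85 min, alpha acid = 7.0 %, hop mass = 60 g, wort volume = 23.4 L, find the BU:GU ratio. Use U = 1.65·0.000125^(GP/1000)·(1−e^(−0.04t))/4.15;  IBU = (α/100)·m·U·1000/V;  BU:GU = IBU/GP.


U = 1.65·0.000125^(56/1000)·(1−e^(−0.04·85))/4.15 = 0.2323
IBU = (7.0/100)·60·0.2323·1000/23.4 = 41.7018
BU:GU = 41.7018/56

0.7447


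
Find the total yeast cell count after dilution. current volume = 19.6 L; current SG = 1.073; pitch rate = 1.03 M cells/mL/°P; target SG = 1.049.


V_w = V·((SG_c−1)/(SG_t−1)−1);  °P = 259 − 259/SG_t;  cells = rate·(V+V_w)·°P
V_w = 19.6·((1.073−1)/(1.049−1)−1) = 9.6000
V_final = 19.6 + 9.6000 = 29.2000
°P = 259 − 259/1.049 = 12.0982
cells = 1.03·29.2000·12.0982

363.8651 billion cells


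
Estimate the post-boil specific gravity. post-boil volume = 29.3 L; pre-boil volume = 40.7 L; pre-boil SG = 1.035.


SG_post = 1 + (SG_pre − 1)·V_pre/V_post
pts_pre = (1.035 − 1)·1000 = 35.0000
pts_post = 35.0000·40.7/29.3 = 48.6177
SG_post = 1 + 48.6177/1000

1.0486


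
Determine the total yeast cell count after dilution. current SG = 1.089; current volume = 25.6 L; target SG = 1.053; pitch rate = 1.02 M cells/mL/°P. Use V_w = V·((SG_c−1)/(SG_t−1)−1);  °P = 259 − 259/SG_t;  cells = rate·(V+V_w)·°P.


V_w = 25.6·((1.089−1)/(1.053−1)−1) = 17.3887
V_final = 25.6 + 17.3887 = 42.9887
°P = 259 − 259/1.053 = 13.0361
cells = 1.02·42.9887·13.0361

571.6123 billion cells


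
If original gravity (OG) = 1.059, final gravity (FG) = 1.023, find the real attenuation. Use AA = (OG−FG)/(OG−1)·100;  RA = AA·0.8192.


AA = (1.059 − 1.023)/(1.059 − 1)·100 = 61.0169
RA = 61.0169·0.8192

49.9851 %


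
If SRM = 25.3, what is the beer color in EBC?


EBC = SRM · 1.97
EBC = 25.3 · 1.97

49.8410 EBC


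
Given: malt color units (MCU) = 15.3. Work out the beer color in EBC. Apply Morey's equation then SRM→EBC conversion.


SRM = 1.4922·MCU^0.6859;  EBC = SRM·1.97
SRM = 1.4922·15.3^0.6859 = 9.6919
EBC = 9.6919·1.97

19.0930 EBC


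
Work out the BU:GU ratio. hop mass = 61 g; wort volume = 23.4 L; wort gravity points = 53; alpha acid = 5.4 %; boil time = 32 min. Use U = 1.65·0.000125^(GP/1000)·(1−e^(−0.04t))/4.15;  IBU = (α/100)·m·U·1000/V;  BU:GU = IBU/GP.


U = 1.65·0.000125^(53/1000)·(1−e^(−0.04·32))/4.15 = 0.1783
IBU = (5.4/100)·61·0.1783·1000/23.4 = 25.0954
BU:GU = 25.0954/53

0.4735


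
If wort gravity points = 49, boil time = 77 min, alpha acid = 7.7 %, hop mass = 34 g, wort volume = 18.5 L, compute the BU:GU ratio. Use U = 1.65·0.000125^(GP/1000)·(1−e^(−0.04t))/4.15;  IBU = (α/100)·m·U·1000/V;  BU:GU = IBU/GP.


U = 1.65·0.000125^(49/1000)·(1−e^(−0.04·77))/4.15 = 0.2442
IBU = (7.7/100)·34·0.2442·1000/18.5 = 34.5581
BU:GU = 34.5581/49

0.7053


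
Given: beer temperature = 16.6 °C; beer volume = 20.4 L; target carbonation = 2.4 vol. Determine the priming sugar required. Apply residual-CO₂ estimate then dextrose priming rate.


residual = 14.695·(0.01821 + 0.09011·e^(−0.04·T));  sugar = (target − residual)·4.0·V
residual = 14.695·(0.01821 + 0.09011·e^(−0.04·16.6)) = 0.9493
sugar = (2.4 − 0.9493)·4.0·20.4

118.3803 g


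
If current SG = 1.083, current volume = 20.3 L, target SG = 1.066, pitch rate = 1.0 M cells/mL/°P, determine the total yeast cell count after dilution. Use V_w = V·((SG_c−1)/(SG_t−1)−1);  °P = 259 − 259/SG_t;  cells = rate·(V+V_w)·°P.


V_w = 20.3·((1.083−1)/(1.066−1)−1) = 5.2288
V_final = 20.3 + 5.2288 = 25.5288
°P = 259 − 259/1.066 = 16.0356
cells = 1.0·25.5288·16.0356

409.3706 billion cells


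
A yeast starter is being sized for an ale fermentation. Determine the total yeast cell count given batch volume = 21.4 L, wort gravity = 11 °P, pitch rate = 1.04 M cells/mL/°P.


cells (billions) = rate · V_L · °P
cells = 1.04 · 21.4 · 11

244.8160 billion cells


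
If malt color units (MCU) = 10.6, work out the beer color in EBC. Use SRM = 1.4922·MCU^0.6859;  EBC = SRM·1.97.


SRM = 1.4922·10.6^0.6859 = 7.5350
EBC = 7.5350·1.97

14.8440 EBC


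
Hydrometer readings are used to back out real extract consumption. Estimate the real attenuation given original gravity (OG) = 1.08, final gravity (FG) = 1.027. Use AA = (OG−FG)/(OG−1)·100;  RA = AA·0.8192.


AA = (1.08 − 1.027)/(1.08 − 1)·100 = 66.2500
RA = 66.2500·0.8192

54.2720 %


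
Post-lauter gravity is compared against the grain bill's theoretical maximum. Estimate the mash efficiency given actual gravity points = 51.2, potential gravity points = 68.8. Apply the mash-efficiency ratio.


efficiency = actual / potential × 100
efficiency = 51.2 / 68.8 × 100

74.4186 %


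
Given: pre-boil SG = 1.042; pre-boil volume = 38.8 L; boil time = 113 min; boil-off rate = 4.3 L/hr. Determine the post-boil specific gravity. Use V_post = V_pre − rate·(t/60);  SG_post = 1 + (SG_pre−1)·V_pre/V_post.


V_post = 38.8 − 4.3·(113/60) = 30.7017
SG_post = 1 + (1.042 − 1)·38.8/30.7017

1.0531


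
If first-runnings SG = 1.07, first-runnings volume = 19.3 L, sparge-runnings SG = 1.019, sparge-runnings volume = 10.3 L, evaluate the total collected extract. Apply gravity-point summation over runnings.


total = Σ (SG_i − 1)·1000·V_i
first = (1.07 − 1)·1000·19.3 = 1351.0000
sparge = (1.019 − 1)·1000·10.3 = 195.7000
total = 1351.0000 + 195.7000

1546.7000 gravity·L


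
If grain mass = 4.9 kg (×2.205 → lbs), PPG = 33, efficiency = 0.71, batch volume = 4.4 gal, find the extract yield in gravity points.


points = lbs × PPG × eff / vol
lbs = 4.9 × 2.205 = 10.8045
points = 10.8045 × 33 × 0.71 / 4.4

57.5340 points


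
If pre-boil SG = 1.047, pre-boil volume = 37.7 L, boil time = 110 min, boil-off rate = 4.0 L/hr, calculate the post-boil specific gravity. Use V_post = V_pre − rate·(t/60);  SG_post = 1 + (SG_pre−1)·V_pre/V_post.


V_post = 37.7 − 4.0·(110/60) = 30.3667
SG_post = 1 + (1.047 − 1)·37.7/30.3667

1.0584


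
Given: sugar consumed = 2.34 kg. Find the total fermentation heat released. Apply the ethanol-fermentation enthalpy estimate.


Q = m_sugar · 590 kJ/kg
Q = 2.34 · 590

1380.6000 kJ


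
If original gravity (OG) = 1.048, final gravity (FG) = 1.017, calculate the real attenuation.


AA = (OG−FG)/(OG−1)·100;  RA = AA·0.8192
AA = (1.048 − 1.017)/(1.048 − 1)·100 = 64.5833
RA = 64.5833·0.8192

52.9067 %


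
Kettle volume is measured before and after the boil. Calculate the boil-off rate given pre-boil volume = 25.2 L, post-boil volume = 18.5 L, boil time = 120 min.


rate = (V_pre − V_post) / (t_min/60)
rate = (25.2 − 18.5) / (120/60)

3.3500 L/hr


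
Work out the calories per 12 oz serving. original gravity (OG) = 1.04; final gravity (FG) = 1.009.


ABW = (OG−FG)·131.25·0.79/FG;  °P = 259 − 259/SG (for OG→OE and FG→AE);  RE = 0.1808·OE + 0.8192·AE;  Cal = (6.9·ABW + 4·(RE−0.1))·FG·3.55
ABW = (1.04 − 1.009)·131.25·0.79/1.009 = 3.1856
OE = 259 − 259/1.04 = 9.9615 °P
AE = 259 − 259/1.009 = 2.3102 °P
RE = 0.1808·9.9615 + 0.8192·2.3102 = 3.6936 °P
Cal = (6.9·3.1856 + 4·(3.6936−0.1))·1.009·3.55

130.2225 kcal


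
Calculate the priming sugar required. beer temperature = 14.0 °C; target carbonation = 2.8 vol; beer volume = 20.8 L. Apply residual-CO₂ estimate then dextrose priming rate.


residual = 14.695·(0.01821 + 0.09011·e^(−0.04·T));  sugar = (target − residual)·4.0·V
residual = 14.695·(0.01821 + 0.09011·e^(−0.04·14.0)) = 1.0240
sugar = (2.8 − 1.0240)·4.0·20.8

147.7655 g


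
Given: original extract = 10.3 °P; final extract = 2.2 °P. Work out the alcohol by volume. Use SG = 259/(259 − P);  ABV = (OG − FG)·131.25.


OG = 259/(259 − 10.3) = 1.0414
FG = 259/(259 − 2.2) = 1.0086
ABV = (1.0414 − 1.0086)·131.25

4.3114 % ABV


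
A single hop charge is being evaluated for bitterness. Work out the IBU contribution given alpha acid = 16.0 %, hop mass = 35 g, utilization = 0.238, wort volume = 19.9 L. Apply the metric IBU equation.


IBU = (α/100)·mass·U·1000 / V
IBU = (16.0/100)·35·0.238·1000 / 19.9

66.9749 IBU


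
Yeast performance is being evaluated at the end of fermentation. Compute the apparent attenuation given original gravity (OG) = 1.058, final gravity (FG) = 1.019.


AA = (OG − FG)/(OG − 1) · 100
AA = (1.058 − 1.019)/(1.058 − 1) · 100

67.2414 %


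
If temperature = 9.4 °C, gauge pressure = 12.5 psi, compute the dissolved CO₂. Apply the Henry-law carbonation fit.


vols = (P + 14.695)·(0.01821 + 0.09011·e^(−0.04·T))
vols = (12.5 + 14.695)·(0.01821 + 0.09011·e^(−0.04·9.4))

2.1778 volumes


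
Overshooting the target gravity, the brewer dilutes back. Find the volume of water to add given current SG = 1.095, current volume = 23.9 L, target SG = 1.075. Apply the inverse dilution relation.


V_water = V·((SG_curr − 1)/(SG_target − 1) − 1)
V_water = 23.9·((1.095 − 1)/(1.075 − 1) − 1)

6.3733 L


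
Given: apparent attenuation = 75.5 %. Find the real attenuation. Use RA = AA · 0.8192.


RA = 75.5 · 0.8192

61.8496 %


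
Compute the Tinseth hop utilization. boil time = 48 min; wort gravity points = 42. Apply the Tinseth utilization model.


U = 1.65·0.000125^(GP/1000) · (1 − e^(−0.04·t))/4.15
bigness = 1.65·0.000125^(42/1000) = 1.1312
boil_factor = (1 − e^(−0.04·48))/4.15 = 0.2056
U = 1.1312 · 0.2056

0.2326


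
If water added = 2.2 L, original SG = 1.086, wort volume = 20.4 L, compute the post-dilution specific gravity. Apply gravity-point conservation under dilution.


SG_new = 1 + (SG_old − 1)·V_old/(V_old + V_water)
pts = (1.086 − 1)·1000·20.4/(20.4 + 2.2) = 77.6283
SG_new = 1 + 77.6283/1000

1.0776


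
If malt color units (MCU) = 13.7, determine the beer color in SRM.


SRM = 1.4922 · MCU^0.6859
SRM = 1.4922 · 13.7^0.6859

8.9847 SRM


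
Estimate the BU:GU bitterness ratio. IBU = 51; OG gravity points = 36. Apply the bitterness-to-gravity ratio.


BU:GU = IBU / OG_points
BU:GU = 51 / 36

1.4167


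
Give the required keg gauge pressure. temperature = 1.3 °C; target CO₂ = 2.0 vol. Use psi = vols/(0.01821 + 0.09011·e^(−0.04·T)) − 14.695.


psi = 2.0/(0.01821 + 0.09011·e^(−0.04·1.3)) − 14.695

4.5814 psi


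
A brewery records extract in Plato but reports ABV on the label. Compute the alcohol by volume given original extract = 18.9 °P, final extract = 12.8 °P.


SG = 259/(259 − P);  ABV = (OG − FG)·131.25
OG = 259/(259 − 18.9) = 1.0787
FG = 259/(259 − 12.8) = 1.0520
ABV = (1.0787 − 1.0520)·131.25

3.5079 % ABV


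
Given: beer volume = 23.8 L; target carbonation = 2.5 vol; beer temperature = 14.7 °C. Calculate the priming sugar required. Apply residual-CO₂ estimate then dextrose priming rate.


residual = 14.695·(0.01821 + 0.09011·e^(−0.04·T));  sugar = (target − residual)·4.0·V
residual = 14.695·(0.01821 + 0.09011·e^(−0.04·14.7)) = 1.0031
sugar = (2.5 − 1.0031)·4.0·23.8

142.5061 g


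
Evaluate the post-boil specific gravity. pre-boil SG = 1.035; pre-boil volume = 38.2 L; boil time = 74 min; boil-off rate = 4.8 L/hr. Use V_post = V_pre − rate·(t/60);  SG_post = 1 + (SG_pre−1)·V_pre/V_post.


V_post = 38.2 − 4.8·(74/60) = 32.2800
SG_post = 1 + (1.035 − 1)·38.2/32.2800

1.0414


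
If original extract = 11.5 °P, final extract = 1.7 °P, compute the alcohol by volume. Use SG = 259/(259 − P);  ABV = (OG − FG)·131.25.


OG = 259/(259 − 11.5) = 1.0465
FG = 259/(259 − 1.7) = 1.0066
ABV = (1.0465 − 1.0066)·131.25

5.2313 % ABV


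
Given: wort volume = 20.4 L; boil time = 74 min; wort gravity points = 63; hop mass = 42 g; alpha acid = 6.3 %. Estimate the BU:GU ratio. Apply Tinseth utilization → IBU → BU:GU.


U = 1.65·0.000125^(GP/1000)·(1−e^(−0.04t))/4.15;  IBU = (α/100)·m·U·1000/V;  BU:GU = IBU/GP
U = 1.65·0.000125^(63/1000)·(1−e^(−0.04·74))/4.15 = 0.2140
IBU = (6.3/100)·42·0.2140·1000/20.4 = 27.7583
BU:GU = 27.7583/63

0.4406


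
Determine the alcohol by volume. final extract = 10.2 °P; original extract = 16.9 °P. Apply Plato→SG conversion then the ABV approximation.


SG = 259/(259 − P);  ABV = (OG − FG)·131.25
OG = 259/(259 − 16.9) = 1.0698
FG = 259/(259 − 10.2) = 1.0410
ABV = (1.0698 − 1.0410)·131.25

3.7812 % ABV


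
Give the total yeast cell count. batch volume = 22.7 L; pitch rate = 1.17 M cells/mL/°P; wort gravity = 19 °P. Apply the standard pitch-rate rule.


cells (billions) = rate · V_L · °P
cells = 1.17 · 22.7 · 19

504.6210 billion cells


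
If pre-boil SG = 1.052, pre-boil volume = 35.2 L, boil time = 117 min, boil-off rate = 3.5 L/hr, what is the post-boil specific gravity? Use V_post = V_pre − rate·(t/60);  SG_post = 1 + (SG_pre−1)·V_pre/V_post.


V_post = 35.2 − 3.5·(117/60) = 28.3750
SG_post = 1 + (1.052 − 1)·35.2/28.3750

1.0645


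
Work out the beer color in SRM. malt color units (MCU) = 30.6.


SRM = 1.4922 · MCU^0.6859
SRM = 1.4922 · 30.6^0.6859

15.5913 SRM


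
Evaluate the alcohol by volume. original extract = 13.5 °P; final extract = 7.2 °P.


SG = 259/(259 − P);  ABV = (OG − FG)·131.25
OG = 259/(259 − 13.5) = 1.0550
FG = 259/(259 − 7.2) = 1.0286
ABV = (1.0550 − 1.0286)·131.25

3.4644 % ABV


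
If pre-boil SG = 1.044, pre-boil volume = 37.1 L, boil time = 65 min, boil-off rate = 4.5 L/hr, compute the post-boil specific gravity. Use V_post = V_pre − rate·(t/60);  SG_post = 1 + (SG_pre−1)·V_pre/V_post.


V_post = 37.1 − 4.5·(65/60) = 32.2250
SG_post = 1 + (1.044 − 1)·37.1/32.2250

1.0507


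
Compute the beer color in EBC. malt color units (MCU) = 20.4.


SRM = 1.4922·MCU^0.6859;  EBC = SRM·1.97
SRM = 1.4922·20.4^0.6859 = 11.8060
EBC = 11.8060·1.97

23.2578 EBC


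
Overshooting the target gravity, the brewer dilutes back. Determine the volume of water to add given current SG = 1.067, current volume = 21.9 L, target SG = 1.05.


V_water = V·((SG_curr − 1)/(SG_target − 1) − 1)
V_water = 21.9·((1.067 − 1)/(1.05 − 1) − 1)

7.4460 L


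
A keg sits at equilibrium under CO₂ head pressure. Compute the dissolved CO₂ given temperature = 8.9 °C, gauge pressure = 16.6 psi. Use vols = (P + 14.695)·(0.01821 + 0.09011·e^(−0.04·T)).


vols = (16.6 + 14.695)·(0.01821 + 0.09011·e^(−0.04·8.9))

2.5452 volumes


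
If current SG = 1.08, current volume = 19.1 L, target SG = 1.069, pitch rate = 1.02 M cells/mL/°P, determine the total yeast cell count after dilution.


V_w = V·((SG_c−1)/(SG_t−1)−1);  °P = 259 − 259/SG_t;  cells = rate·(V+V_w)·°P
V_w = 19.1·((1.08−1)/(1.069−1)−1) = 3.0449
V_final = 19.1 + 3.0449 = 22.1449
°P = 259 − 259/1.069 = 16.7175
cells = 1.02·22.1449·16.7175

377.6118 billion cells


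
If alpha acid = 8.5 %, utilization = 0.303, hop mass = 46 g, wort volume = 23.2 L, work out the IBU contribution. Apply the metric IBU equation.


IBU = (α/100)·mass·U·1000 / V
IBU = (8.5/100)·46·0.303·1000 / 23.2

51.0659 IBU


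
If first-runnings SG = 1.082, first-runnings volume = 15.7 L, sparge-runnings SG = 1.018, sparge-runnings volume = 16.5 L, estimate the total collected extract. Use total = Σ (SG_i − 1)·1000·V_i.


first = (1.082 − 1)·1000·15.7 = 1287.4000
sparge = (1.018 − 1)·1000·16.5 = 297.0000
total = 1287.4000 + 297.0000

1584.4000 gravity·L


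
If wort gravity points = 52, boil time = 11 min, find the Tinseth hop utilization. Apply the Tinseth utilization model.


U = 1.65·0.000125^(GP/1000) · (1 − e^(−0.04·t))/4.15
bigness = 1.65·0.000125^(52/1000) = 1.0340
boil_factor = (1 − e^(−0.04·11))/4.15 = 0.0858
U = 1.0340 · 0.0858

0.0887


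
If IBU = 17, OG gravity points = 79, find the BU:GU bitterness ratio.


BU:GU = IBU / OG_points
BU:GU = 17 / 79

0.2152


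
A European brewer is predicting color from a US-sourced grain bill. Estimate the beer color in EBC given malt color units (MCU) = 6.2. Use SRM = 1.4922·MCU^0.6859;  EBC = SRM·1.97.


SRM = 1.4922·6.2^0.6859 = 5.2159
EBC = 5.2159·1.97

10.2753 EBC


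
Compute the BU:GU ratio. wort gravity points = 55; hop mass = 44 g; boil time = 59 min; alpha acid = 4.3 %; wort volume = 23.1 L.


U = 1.65·0.000125^(GP/1000)·(1−e^(−0.04t))/4.15;  IBU = (α/100)·m·U·1000/V;  BU:GU = IBU/GP
U = 1.65·0.000125^(55/1000)·(1−e^(−0.04·59))/4.15 = 0.2196
IBU = (4.3/100)·44·0.2196·1000/23.1 = 17.9888
BU:GU = 17.9888/55

0.3271


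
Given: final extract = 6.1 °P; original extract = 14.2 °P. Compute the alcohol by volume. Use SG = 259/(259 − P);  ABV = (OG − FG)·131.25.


OG = 259/(259 − 14.2) = 1.0580
FG = 259/(259 − 6.1) = 1.0241
ABV = (1.0580 − 1.0241)·131.25

4.4476 % ABV


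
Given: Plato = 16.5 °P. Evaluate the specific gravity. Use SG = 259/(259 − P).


SG = 259/(259 − 16.5)

1.0680


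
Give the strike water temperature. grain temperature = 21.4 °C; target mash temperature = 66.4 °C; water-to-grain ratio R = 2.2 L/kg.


T_strike = (0.41/R)·(T_mash − T_grain) + T_mash
T_strike = (0.41/2.2)·(66.4 − 21.4) + 66.4

74.7864 °C


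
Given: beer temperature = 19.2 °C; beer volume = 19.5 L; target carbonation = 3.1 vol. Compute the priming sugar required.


residual = 14.695·(0.01821 + 0.09011·e^(−0.04·T));  sugar = (target − residual)·4.0·V
residual = 14.695·(0.01821 + 0.09011·e^(−0.04·19.2)) = 0.8819
sugar = (3.1 − 0.8819)·4.0·19.5

173.0095 g


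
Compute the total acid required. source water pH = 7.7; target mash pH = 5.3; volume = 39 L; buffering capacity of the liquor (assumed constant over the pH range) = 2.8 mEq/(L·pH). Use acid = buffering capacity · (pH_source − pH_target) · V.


acid = 2.8 · (7.7 − 5.3) · 39

262.0800 mEq


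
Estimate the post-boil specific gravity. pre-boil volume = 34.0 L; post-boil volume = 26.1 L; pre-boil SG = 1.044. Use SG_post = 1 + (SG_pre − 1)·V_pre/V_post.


pts_pre = (1.044 − 1)·1000 = 44.0000
pts_post = 44.0000·34.0/26.1 = 57.3180
SG_post = 1 + 57.3180/1000

1.0573


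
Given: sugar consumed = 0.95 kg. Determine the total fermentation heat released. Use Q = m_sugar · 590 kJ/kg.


Q = 0.95 · 590

560.5000 kJ


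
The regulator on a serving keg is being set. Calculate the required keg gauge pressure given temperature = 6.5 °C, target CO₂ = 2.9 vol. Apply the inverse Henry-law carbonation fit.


psi = vols/(0.01821 + 0.09011·e^(−0.04·T)) − 14.695
psi = 2.9/(0.01821 + 0.09011·e^(−0.04·6.5)) − 14.695

18.3762 psi


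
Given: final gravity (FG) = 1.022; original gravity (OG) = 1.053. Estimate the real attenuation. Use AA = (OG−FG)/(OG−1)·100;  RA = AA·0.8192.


AA = (1.053 − 1.022)/(1.053 − 1)·100 = 58.4906
RA = 58.4906·0.8192

47.9155 %


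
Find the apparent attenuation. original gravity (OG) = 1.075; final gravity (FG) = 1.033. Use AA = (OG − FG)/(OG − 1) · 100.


AA = (1.075 − 1.033)/(1.075 − 1) · 100

56.0000 %


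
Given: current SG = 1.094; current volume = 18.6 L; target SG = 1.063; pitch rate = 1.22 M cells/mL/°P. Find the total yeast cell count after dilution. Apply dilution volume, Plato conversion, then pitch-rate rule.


V_w = V·((SG_c−1)/(SG_t−1)−1);  °P = 259 − 259/SG_t;  cells = rate·(V+V_w)·°P
V_w = 18.6·((1.094−1)/(1.063−1)−1) = 9.1524
V_final = 18.6 + 9.1524 = 27.7524
°P = 259 − 259/1.063 = 15.3500
cells = 1.22·27.7524·15.3500

519.7172 billion cells


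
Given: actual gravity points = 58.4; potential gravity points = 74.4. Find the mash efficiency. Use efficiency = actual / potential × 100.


efficiency = 58.4 / 74.4 × 100

78.4946 %


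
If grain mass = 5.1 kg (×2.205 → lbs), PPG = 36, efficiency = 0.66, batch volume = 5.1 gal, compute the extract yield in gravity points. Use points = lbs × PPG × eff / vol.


lbs = 5.1 × 2.205 = 11.2455
points = 11.2455 × 36 × 0.66 / 5.1

52.3908 points


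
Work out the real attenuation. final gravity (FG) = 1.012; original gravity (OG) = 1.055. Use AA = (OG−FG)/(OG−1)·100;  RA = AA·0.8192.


AA = (1.055 − 1.012)/(1.055 − 1)·100 = 78.1818
RA = 78.1818·0.8192

64.0465 %
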